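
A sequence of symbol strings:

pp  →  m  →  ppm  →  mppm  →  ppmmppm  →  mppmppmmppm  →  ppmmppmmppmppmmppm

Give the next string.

mppmppmmppmppmmppmmppmppmmppm

From term 3 onward, concatenate the second-to-last term with the last: pp·m = ppm, m·ppm = mppm, …
Continuing: mppmppmmppm · ppmmppmmppmppmmppm gives term 8.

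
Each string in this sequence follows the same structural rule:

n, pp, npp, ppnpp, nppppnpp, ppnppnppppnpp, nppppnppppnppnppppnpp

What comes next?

From term 3 onward, concatenate the second-to-last term with the last: n·pp = npp, pp·npp = ppnpp, …
The next term joins ppnppnppppnpp and nppppnppppnppnppppnpp.

ppnppnppppnppnppppnppppnppnppppnpp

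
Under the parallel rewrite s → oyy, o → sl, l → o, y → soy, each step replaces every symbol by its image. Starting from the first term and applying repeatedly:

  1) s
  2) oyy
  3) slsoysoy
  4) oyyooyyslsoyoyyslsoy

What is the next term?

Replace each of the 20 characters of oyyooyyslsoyoyyslsoy in place — sl soy soy sl sl soy soy oyy o oyy sl soy sl soy soy oyy o oyy sl soy — and concatenate.

slsoysoyslslsoysoyoyyooyyslsoyslsoysoyoyyooyyslsoy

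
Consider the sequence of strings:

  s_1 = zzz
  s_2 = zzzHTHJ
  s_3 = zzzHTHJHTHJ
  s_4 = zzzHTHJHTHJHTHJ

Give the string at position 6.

zzzHTHJHTHJHTHJHTHJHTHJ

Every step adds HTHJ to the end: s(k+1) = s(k)·HTHJ.
From zzzHTHJHTHJHTHJ, 2 further steps: zzzHTHJHTHJHTHJ → zzzHTHJHTHJHTHJHTHJ → (answer).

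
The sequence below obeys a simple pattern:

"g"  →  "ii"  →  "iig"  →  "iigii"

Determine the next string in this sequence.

Each term (from the third on) is the previous term followed by the one before it: term 3 = ii·g = iig.
So term 5 is iigii·iig.

iigiiiig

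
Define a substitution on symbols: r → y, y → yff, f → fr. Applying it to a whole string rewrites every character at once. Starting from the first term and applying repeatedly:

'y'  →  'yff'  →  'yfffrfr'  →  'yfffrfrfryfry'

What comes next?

φ(yfffrfrfryfry) expands symbol-by-symbol to yff fr fr fr y fr y fr y yff fr y yff; joining the 13 pieces gives the next term.

yfffrfrfryfryfryyfffryyff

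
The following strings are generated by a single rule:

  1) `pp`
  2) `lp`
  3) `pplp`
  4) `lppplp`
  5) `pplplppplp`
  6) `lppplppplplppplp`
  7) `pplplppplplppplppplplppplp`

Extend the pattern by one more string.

lppplppplplppplppplplppplplppplppplplppplp

From term 3 onward, concatenate the second-to-last term with the last: pp·lp = pplp, lp·pplp = lppplp, …
Continuing: lppplppplplppplp · pplplppplplppplppplplppplp gives term 8.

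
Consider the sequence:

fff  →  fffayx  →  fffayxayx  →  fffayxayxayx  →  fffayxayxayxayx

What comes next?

fffayxayxayxayxayx

Each term is the previous one with ayx appended.
So the next term is fffayxayxayxayx·ayx.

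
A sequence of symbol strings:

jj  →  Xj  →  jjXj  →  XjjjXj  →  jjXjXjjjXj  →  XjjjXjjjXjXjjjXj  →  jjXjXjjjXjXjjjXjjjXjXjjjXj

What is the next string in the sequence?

This is a Fibonacci-style word recurrence s(k) = s(k−2)·s(k−1): e.g. jj·Xj = jjXj.
Continuing: XjjjXjjjXjXjjjXj · jjXjXjjjXjXjjjXjjjXjXjjjXj gives term 8.

XjjjXjjjXjXjjjXjjjXjXjjjXjXjjjXjjjXjXjjjXj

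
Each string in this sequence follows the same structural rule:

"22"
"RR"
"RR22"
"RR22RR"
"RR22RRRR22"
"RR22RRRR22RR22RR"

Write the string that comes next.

From term 3 onward, concatenate the last term with the second-to-last: RR·22 = RR22, RR22·RR = RR22RR, …
The next term joins RR22RRRR22RR22RR and RR22RRRR22.

RR22RRRR22RR22RRRR22RRRR22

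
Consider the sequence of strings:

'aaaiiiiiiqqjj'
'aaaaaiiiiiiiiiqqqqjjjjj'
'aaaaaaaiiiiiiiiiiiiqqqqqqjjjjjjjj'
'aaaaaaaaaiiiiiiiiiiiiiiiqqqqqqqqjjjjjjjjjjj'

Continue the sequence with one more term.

The n-th term is 2n+1 a's then 3n+3 i's then 2n q's then 3n-1 j's (n = 1, 2, …).
For the next term, n = 5, so the run lengths are 11, 18, 10, 14.

aaaaaaaaaaaiiiiiiiiiiiiiiiiiiqqqqqqqqqqjjjjjjjjjjjjjj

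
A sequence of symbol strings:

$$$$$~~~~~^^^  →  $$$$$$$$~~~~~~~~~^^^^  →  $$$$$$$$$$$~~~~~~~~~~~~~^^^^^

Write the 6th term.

$$$$$$$$$$$$$$$$$$$$~~~~~~~~~~~~~~~~~~~~~~~~~^^^^^^^^

Term n consists of 3n+2 $'s, followed by 4n+1 ~'s, followed by n+2 ^'s (n = 1, 2, …).
At n = 6 the blocks have lengths 20, 25, 8.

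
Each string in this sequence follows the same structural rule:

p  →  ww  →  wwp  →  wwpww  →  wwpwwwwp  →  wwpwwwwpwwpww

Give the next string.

wwpwwwwpwwpwwwwpwwwwp

Each term (from the third on) is the previous term followed by the one before it: term 3 = ww·p = wwp.
The next term joins wwpwwwwpwwpww and wwpwwwwp.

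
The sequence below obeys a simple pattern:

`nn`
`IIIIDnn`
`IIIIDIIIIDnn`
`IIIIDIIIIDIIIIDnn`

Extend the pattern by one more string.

IIIIDIIIIDIIIIDIIIIDnn

Every step adds IIIID at the front: s(k+1) = IIIID·s(k).
So the next term is IIIID·IIIIDIIIIDIIIIDnn.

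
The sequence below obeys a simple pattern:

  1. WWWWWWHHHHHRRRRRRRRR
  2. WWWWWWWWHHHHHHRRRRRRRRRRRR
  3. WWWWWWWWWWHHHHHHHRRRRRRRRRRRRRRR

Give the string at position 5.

Each string has the form W^{2n} H^{n+2} R^{3n}, where the shown terms are n = 3, 4, 5.
At n = 7 the blocks have lengths 14, 9, 21.

WWWWWWWWWWWWWWHHHHHHHHHRRRRRRRRRRRRRRRRRRRRR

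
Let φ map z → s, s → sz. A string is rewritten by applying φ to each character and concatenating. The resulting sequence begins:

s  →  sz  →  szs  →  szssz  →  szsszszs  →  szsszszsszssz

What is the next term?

Applying the rule to each of the 13 symbols of szsszszsszssz gives the pieces sz s sz sz s sz s sz sz s sz sz s, which concatenate to the answer.

szsszszsszsszszsszszs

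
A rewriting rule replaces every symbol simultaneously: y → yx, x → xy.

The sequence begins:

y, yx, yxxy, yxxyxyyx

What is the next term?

yxxyxyyxxyyxyxxy

Apply φ to yxxyxyyx symbol by symbol: y→yx, x→xy, x→xy, y→yx, x→xy, y→yx, y→yx, x→xy; joined: yx xy xy yx xy yx yx xy.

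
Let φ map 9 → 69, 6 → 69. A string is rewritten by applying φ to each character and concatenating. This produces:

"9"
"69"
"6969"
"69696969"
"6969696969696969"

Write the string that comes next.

Rewriting the 16 symbols of 6969696969696969 one by one yields 69 69 69 69 69 69 69 69 69 69 69 69 69 69 69 69; concatenated:

69696969696969696969696969696969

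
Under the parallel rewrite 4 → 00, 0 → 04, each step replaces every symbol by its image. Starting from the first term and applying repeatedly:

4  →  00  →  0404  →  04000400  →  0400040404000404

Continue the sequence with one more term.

04000404040004000400040404000400

φ(0400040404000404) expands symbol-by-symbol to 04 00 04 04 04 00 04 00 04 00 04 04 04 00 04 00; joining the 16 pieces gives the next term.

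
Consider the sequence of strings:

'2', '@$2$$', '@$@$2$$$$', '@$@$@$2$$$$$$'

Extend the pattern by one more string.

@$@$@$@$2$$$$$$$$

Every step adds @$ to the front and $$ to the end of the previous string.
So the next term is @$·@$@$@$2$$$$$$·$$.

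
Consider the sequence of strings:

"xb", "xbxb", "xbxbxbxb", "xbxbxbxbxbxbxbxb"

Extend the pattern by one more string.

Each string is two copies of the previous one concatenated.
Doubling xbxbxbxbxbxbxbxb:

xbxbxbxbxbxbxbxbxbxbxbxbxbxbxbxb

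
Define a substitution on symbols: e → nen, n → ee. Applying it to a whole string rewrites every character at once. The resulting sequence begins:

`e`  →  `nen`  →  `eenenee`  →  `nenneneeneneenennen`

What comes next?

Replace each of the 19 characters of nenneneeneneenennen in place — ee nen ee ee nen ee nen nen ee nen ee nen nen ee nen ee ee nen ee — and concatenate.

eeneneeeeneneenenneneeneneenenneneeneneeeenenee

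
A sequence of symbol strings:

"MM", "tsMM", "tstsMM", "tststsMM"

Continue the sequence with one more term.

Each term is the previous one with ts prepended.
Applying this once more to tststsMM:

tstststsMM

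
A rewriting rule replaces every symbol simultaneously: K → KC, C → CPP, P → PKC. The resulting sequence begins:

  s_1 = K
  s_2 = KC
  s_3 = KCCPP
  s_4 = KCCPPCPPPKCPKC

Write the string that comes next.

φ(KCCPPCPPPKCPKC) expands symbol-by-symbol to KC CPP CPP PKC PKC CPP PKC PKC PKC KC CPP PKC KC CPP; joining the 14 pieces gives the next term.

KCCPPCPPPKCPKCCPPPKCPKCPKCKCCPPPKCKCCPP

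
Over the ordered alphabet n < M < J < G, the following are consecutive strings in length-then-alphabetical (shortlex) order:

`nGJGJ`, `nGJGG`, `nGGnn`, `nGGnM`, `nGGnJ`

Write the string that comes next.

nGGnG

Find the rightmost character of nGGnJ below G, bump it to the next letter, and reset everything to its right to n.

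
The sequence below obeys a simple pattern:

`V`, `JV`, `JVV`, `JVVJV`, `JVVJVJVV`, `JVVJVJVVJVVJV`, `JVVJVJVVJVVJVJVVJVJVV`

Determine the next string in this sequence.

JVVJVJVVJVVJVJVVJVJVVJVVJVJVVJVVJV

From term 3 onward, concatenate the last term with the second-to-last: JV·V = JVV, JVV·JV = JVVJV, …
So term 8 is JVVJVJVVJVVJVJVVJVJVV·JVVJVJVVJVVJV.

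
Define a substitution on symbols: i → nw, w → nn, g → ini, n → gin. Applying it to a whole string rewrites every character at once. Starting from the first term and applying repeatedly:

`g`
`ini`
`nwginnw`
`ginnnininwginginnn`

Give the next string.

Applying the rule to each of the 18 symbols of ginnnininwginginnn gives the pieces ini nw gin gin gin nw gin nw gin nn ini nw gin ini nw gin gin gin, which concatenate to the answer.

ininwginginginnwginnwginnnininwginininwgingingin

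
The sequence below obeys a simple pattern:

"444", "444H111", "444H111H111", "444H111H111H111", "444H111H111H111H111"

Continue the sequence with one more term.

444H111H111H111H111H111

Each term is the previous one with H111 appended.
So the next term is 444H111H111H111H111·H111.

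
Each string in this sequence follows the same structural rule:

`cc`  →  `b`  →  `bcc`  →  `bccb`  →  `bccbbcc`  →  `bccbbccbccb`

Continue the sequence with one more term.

bccbbccbccbbccbbcc

From term 3 onward, concatenate the last term with the second-to-last: b·cc = bcc, bcc·b = bccb, …
Continuing: bccbbccbccb · bccbbcc gives term 7.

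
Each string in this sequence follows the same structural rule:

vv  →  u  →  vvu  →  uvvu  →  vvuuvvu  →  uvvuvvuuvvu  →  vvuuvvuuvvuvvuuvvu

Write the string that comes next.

uvvuvvuuvvuvvuuvvuuvvuvvuuvvu

Each term (from the third on) is the two preceding terms concatenated in order: term 3 = vv·u = vvu.
The next term joins uvvuvvuuvvu and vvuuvvuuvvuvvuuvvu.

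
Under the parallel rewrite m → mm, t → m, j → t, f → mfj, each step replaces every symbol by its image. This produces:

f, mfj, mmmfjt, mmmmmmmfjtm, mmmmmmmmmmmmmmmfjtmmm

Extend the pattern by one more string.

mmmmmmmmmmmmmmmmmmmmmmmmmmmmmmmfjtmmmmmmm

φ(mmmmmmmmmmmmmmmfjtmmm) expands symbol-by-symbol to mm mm mm mm mm mm mm mm mm mm mm mm mm mm mm mfj t m mm mm mm; joining the 21 pieces gives the next term.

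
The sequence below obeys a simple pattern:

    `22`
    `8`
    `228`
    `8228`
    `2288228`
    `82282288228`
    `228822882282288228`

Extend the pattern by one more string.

This is a Fibonacci-style word recurrence s(k) = s(k−2)·s(k−1): e.g. 22·8 = 228.
Continuing: 82282288228 · 228822882282288228 gives term 8.

82282288228228822882282288228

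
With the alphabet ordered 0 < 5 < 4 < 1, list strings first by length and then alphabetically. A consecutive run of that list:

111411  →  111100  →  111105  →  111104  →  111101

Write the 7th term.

Advancing 2 positions from 111101 through 111101 → 111150 reaches term 7.

111155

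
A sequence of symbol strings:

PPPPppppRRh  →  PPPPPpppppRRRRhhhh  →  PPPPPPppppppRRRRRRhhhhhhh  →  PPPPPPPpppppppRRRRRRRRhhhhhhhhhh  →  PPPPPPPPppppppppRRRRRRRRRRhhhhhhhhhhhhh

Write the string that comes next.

PPPPPPPPPpppppppppRRRRRRRRRRRRhhhhhhhhhhhhhhhh

Each string has the form P^{n+3} p^{n+3} R^{2n} h^{3n-2} (n = 1, 2, …).
At n = 6 the blocks have lengths 9, 9, 12, 16.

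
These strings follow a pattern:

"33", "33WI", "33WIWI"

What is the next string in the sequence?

The strings grow by a fixed suffix WI each time.
So the next term is 33WIWI·WI.

33WIWIWI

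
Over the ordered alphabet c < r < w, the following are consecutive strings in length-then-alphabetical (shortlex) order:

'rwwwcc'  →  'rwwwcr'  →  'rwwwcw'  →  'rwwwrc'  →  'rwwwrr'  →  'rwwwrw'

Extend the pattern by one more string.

The successor of rwwwrw increments the rightmost position that isn't already w and resets every position after it to c.

rwwwwc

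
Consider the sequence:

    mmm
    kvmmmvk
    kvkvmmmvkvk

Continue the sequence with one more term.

kvkvkvmmmvkvkvk

Every step adds kv to the front and vk to the end of the previous string.
One more step from kvkvmmmvkvk gives the answer.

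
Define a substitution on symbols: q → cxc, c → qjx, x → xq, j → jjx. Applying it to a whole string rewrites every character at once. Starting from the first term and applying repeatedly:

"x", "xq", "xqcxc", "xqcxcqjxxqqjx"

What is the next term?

Applying the rule to each of the 13 symbols of xqcxcqjxxqqjx gives the pieces xq cxc qjx xq qjx cxc jjx xq xq cxc cxc jjx xq, which concatenate to the answer.

xqcxcqjxxqqjxcxcjjxxqxqcxccxcjjxxq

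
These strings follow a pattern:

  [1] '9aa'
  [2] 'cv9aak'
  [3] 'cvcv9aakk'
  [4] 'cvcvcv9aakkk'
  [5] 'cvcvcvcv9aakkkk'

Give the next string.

cvcvcvcvcv9aakkkkk

Each term wraps the previous one in cv on the left and k on the right.
One more step from cvcvcvcv9aakkkk gives the answer.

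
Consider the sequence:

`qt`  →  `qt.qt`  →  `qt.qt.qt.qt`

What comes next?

qt.qt.qt.qt.qt.qt.qt.qt

s(k+1) = s(k)·.·s(k) — each term doubles the last with '.' between the halves.
So the next term is two copies of qt.qt.qt.qt with '.' between the halves.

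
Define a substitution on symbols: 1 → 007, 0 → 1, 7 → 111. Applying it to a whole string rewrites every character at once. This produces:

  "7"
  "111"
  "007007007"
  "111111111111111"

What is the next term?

Rewriting the 15 symbols of 111111111111111 one by one yields 007 007 007 007 007 007 007 007 007 007 007 007 007 007 007; concatenated:

007007007007007007007007007007007007007007007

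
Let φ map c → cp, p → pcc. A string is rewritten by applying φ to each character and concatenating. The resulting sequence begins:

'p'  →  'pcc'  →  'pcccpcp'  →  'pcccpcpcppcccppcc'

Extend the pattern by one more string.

Applying the rule to each of the 17 symbols of pcccpcpcppcccppcc gives the pieces pcc cp cp cp pcc cp pcc cp pcc pcc cp cp cp pcc pcc cp cp, which concatenate to the answer.

pcccpcpcppcccppcccppccpcccpcpcppccpcccpcp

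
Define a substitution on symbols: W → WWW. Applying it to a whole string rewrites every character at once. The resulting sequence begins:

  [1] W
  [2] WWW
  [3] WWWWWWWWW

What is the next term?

WWWWWWWWWWWWWWWWWWWWWWWWWWW

Rewriting each symbol of WWWWWWWWW: W→WWW, W→WWW, W→WWW, W→WWW, W→WWW, W→WWW, W→WWW, W→WWW, W→WWW, which concatenates to WWW WWW WWW WWW WWW WWW WWW WWW WWW.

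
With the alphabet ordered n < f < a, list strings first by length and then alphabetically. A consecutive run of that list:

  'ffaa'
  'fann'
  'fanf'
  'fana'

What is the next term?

Find the rightmost character of fana below a, bump it to the next letter, and reset everything to its right to n.

fafn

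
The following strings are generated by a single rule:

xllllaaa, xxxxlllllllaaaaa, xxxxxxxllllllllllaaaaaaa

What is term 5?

xxxxxxxxxxxxxllllllllllllllllaaaaaaaaaaa

Term n consists of 3n-2 x's, followed by 3n+1 l's, followed by 2n+1 a's (n = 1, 2, …).
At n = 5 the blocks have lengths 13, 16, 11.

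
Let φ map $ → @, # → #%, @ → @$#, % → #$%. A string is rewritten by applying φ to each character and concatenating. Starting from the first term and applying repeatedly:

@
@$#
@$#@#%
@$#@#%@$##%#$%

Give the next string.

Applying the rule to each of the 14 symbols of @$#@#%@$##%#$% gives the pieces @$# @ #% @$# #% #$% @$# @ #% #% #$% #% @ #$%, which concatenate to the answer.

@$#@#%@$##%#$%@$#@#%#%#$%#%@#$%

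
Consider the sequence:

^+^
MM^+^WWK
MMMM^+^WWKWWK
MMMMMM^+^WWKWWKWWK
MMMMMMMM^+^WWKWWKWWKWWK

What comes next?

Each term wraps the previous one in MM on the left and WWK on the right.
Applying this once more to MMMMMMMM^+^WWKWWKWWKWWK:

MMMMMMMMMM^+^WWKWWKWWKWWKWWK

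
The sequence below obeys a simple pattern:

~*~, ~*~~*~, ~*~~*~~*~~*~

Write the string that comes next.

Each string is two copies of the previous one concatenated.
Doubling ~*~~*~~*~~*~:

~*~~*~~*~~*~~*~~*~~*~~*~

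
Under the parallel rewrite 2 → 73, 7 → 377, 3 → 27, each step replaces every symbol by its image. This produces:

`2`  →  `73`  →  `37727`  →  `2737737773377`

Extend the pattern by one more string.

φ(2737737773377) expands symbol-by-symbol to 73 377 27 377 377 27 377 377 377 27 27 377 377; joining the 13 pieces gives the next term.

7337727377377273773773772727377377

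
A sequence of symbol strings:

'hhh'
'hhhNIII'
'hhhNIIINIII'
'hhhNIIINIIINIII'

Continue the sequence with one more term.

hhhNIIINIIINIIINIII

Each term is the previous one with NIII appended.
So the next term is hhhNIIINIIINIII·NIII.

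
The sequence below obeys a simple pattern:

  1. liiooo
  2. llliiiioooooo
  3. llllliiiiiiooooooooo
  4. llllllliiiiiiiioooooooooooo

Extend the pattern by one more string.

llllllllliiiiiiiiiiooooooooooooooo

Reading off run lengths: l runs 1, 3, 5, 7; i runs 2, 4, 6, 8; o runs 3, 6, 9, 12 — each is linear in n (n = 1, 2, …).
Setting n = 5 gives 9, 10, 15 characters in each block.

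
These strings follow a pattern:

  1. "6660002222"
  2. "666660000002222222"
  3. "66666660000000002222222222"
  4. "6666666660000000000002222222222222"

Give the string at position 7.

6666666666666660000000000000000000002222222222222222222222

Each string has the form 6^{2n+1} 0^{3n} 2^{3n+1} (n = 1, 2, …).
Setting n = 7 gives 15, 21, 22 characters in each block.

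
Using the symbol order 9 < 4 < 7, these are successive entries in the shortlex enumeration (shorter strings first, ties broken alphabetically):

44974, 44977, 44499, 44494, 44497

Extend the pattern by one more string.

Treat 44497 as a base-3 numeral over the given alphabet and add one, carrying through any trailing 7's.

44449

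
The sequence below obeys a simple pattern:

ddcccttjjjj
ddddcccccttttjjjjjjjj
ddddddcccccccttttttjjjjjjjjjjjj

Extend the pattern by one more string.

Reading off run lengths: d runs 2, 4, 6; c runs 3, 5, 7; t runs 2, 4, 6; j runs 4, 8, 12 — each is linear in n (n = 1, 2, …).
For the next term, n = 4, so the run lengths are 8, 9, 8, 16.

ddddddddcccccccccttttttttjjjjjjjjjjjjjjjj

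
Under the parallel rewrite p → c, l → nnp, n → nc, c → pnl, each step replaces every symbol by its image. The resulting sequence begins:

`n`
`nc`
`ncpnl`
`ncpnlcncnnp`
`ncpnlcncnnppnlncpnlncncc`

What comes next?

ncpnlcncnnppnlncpnlncncccncnnpncpnlcncnnpncpnlncpnlpnl

Applying the rule to each of the 24 symbols of ncpnlcncnnppnlncpnlncncc gives the pieces nc pnl c nc nnp pnl nc pnl nc nc c c nc nnp nc pnl c nc nnp nc pnl nc pnl pnl, which concatenate to the answer.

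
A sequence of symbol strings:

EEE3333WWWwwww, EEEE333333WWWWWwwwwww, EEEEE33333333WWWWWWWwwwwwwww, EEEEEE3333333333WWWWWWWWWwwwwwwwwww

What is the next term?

EEEEEEE333333333333WWWWWWWWWWWwwwwwwwwwwww

The n-th term is n+2 E's then 2n+2 3's then 2n+1 W's then 2n+2 w's (n = 1, 2, …).
At n = 5 the blocks have lengths 7, 12, 11, 12.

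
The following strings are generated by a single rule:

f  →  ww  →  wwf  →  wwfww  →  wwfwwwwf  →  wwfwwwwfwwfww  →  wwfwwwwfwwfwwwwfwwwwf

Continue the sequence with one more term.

wwfwwwwfwwfwwwwfwwwwfwwfwwwwfwwfww

This is a Fibonacci-style word recurrence s(k) = s(k−1)·s(k−2): e.g. ww·f = wwf.
So term 8 is wwfwwwwfwwfwwwwfwwwwf·wwfwwwwfwwfww.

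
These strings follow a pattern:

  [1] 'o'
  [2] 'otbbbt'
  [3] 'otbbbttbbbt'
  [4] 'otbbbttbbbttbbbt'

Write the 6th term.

otbbbttbbbttbbbttbbbttbbbt

Every step adds tbbbt to the end: s(k+1) = s(k)·tbbbt.
From otbbbttbbbttbbbt, 2 further steps: otbbbttbbbttbbbt → otbbbttbbbttbbbttbbbt → (answer).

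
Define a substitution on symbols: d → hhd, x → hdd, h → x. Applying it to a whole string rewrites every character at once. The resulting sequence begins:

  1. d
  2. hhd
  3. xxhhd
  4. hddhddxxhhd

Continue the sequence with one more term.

xhhdhhdxhhdhhdhddhddxxhhd

Expanding hddhddxxhhd: h→x, d→hhd, d→hhd, h→x, d→hhd, d→hhd, x→hdd, x→hdd, h→x, h→x, d→hhd. Concatenated: x hhd hhd x hhd hhd hdd hdd x x hhd.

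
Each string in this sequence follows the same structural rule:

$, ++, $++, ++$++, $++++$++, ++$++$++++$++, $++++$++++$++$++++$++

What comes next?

++$++$++++$++$++++$++++$++$++++$++

Each term (from the third on) is the two preceding terms concatenated in order: term 3 = $·++ = $++.
So term 8 is ++$++$++++$++·$++++$++++$++$++++$++.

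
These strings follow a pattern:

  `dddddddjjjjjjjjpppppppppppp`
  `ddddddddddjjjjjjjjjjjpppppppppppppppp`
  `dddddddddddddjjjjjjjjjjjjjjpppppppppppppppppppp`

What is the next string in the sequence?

ddddddddddddddddjjjjjjjjjjjjjjjjjpppppppppppppppppppppppp

Each string has the form d^{3n-2} j^{3n-1} p^{4n}, where the shown terms are n = 3, 4, 5.
At n = 6 the blocks have lengths 16, 17, 24.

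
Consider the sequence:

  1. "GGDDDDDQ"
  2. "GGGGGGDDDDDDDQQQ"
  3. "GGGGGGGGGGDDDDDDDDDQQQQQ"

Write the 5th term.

Term n consists of 4n-2 G's, followed by 2n+3 D's, followed by 2n-1 Q's (n = 1, 2, …).
Setting n = 5 gives 18, 13, 9 characters in each block.

GGGGGGGGGGGGGGGGGGDDDDDDDDDDDDDQQQQQQQQQ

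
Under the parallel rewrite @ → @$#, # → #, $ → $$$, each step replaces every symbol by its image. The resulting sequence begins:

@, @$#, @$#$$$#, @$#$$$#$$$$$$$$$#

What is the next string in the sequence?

Applying the rule to each of the 17 symbols of @$#$$$#$$$$$$$$$# gives the pieces @$# $$$ # $$$ $$$ $$$ # $$$ $$$ $$$ $$$ $$$ $$$ $$$ $$$ $$$ #, which concatenate to the answer.

@$#$$$#$$$$$$$$$#$$$$$$$$$$$$$$$$$$$$$$$$$$$#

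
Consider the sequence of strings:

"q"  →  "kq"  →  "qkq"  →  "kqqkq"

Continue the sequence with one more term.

Each term (from the third on) is the two preceding terms concatenated in order: term 3 = q·kq = qkq.
So term 5 is qkq·kqqkq.

qkqkqqkq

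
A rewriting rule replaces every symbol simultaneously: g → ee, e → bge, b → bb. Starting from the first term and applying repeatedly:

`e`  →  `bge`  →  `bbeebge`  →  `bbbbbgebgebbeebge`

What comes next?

φ(bbbbbgebgebbeebge) expands symbol-by-symbol to bb bb bb bb bb ee bge bb ee bge bb bb bge bge bb ee bge; joining the 17 pieces gives the next term.

bbbbbbbbbbeebgebbeebgebbbbbgebgebbeebge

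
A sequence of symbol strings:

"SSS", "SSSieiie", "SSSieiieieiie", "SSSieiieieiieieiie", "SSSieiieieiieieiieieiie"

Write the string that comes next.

Every step adds ieiie to the end: s(k+1) = s(k)·ieiie.
One more step from SSSieiieieiieieiieieiie gives the answer.

SSSieiieieiieieiieieiieieiie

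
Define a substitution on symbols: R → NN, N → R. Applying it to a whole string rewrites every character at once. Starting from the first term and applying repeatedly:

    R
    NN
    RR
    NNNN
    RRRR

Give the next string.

NNNNNNNN

Apply φ to RRRR symbol by symbol: R→NN, R→NN, R→NN, R→NN; joined: NN NN NN NN.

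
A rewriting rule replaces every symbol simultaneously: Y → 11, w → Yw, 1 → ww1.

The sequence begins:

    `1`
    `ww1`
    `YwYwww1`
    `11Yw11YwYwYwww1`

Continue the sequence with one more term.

Rewriting the 15 symbols of 11Yw11YwYwYwww1 one by one yields ww1 ww1 11 Yw ww1 ww1 11 Yw 11 Yw 11 Yw Yw Yw ww1; concatenated:

ww1ww111Ywww1ww111Yw11Yw11YwYwYwww1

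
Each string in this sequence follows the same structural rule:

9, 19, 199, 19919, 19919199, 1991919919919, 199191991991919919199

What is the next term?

1991919919919199191991991919919919

Each term (from the third on) is the previous term followed by the one before it: term 3 = 19·9 = 199.
The next term joins 199191991991919919199 and 1991919919919.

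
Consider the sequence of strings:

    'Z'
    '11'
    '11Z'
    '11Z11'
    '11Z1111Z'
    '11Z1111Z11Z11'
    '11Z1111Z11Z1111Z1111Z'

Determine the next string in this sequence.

11Z1111Z11Z1111Z1111Z11Z1111Z11Z11

Each term (from the third on) is the previous term followed by the one before it: term 3 = 11·Z = 11Z.
Continuing: 11Z1111Z11Z1111Z1111Z · 11Z1111Z11Z11 gives term 8.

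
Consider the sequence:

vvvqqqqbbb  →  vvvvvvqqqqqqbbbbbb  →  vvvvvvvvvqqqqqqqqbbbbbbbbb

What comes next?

vvvvvvvvvvvvqqqqqqqqqqbbbbbbbbbbbb

Term n consists of 3n v's, followed by 2n+2 q's, followed by 3n b's (n = 1, 2, …).
At n = 4 the blocks have lengths 12, 10, 12.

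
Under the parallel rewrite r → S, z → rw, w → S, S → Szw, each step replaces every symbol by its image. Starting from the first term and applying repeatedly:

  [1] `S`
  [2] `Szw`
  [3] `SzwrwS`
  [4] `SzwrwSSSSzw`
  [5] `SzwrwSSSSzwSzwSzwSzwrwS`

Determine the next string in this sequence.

Replace each of the 23 characters of SzwrwSSSSzwSzwSzwSzwrwS in place — Szw rw S S S Szw Szw Szw Szw rw S Szw rw S Szw rw S Szw rw S S S Szw — and concatenate.

SzwrwSSSSzwSzwSzwSzwrwSSzwrwSSzwrwSSzwrwSSSSzw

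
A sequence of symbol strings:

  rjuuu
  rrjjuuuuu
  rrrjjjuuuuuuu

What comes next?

Term n consists of n-1 r's, followed by n-1 j's, followed by 2n-1 u's, where the shown terms are n = 2, 3, 4.
Setting n = 5 gives 4, 4, 9 characters in each block.

rrrrjjjjuuuuuuuuu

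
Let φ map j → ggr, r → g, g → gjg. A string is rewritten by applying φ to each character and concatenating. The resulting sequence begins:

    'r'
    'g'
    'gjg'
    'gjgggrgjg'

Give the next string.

gjgggrgjggjggjgggjgggrgjg

Apply φ to gjgggrgjg symbol by symbol: g→gjg, j→ggr, g→gjg, g→gjg, g→gjg, r→g, g→gjg, j→ggr, g→gjg; joined: gjg ggr gjg gjg gjg g gjg ggr gjg.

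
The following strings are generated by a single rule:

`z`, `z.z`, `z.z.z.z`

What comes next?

Every step duplicates the string with '.' between the halves.
So the next term is two copies of z.z.z.z with '.' between the halves.

z.z.z.z.z.z.z.z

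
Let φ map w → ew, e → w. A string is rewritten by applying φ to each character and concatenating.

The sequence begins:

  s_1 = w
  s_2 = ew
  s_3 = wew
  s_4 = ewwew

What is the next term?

wewewwew

Expanding ewwew: e→w, w→ew, w→ew, e→w, w→ew. Concatenated: w ew ew w ew.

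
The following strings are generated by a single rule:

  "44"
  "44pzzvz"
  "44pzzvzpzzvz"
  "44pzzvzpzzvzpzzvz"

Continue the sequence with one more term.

Each term is the previous one with pzzvz appended.
Applying this once more to 44pzzvzpzzvzpzzvz:

44pzzvzpzzvzpzzvzpzzvz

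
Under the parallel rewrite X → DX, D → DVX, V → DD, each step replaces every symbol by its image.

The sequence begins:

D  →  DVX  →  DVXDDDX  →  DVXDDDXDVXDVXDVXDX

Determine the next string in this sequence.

φ(DVXDDDXDVXDVXDVXDX) expands symbol-by-symbol to DVX DD DX DVX DVX DVX DX DVX DD DX DVX DD DX DVX DD DX DVX DX; joining the 18 pieces gives the next term.

DVXDDDXDVXDVXDVXDXDVXDDDXDVXDDDXDVXDDDXDVXDX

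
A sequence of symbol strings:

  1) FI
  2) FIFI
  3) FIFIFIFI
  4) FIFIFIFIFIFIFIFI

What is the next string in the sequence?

s(k+1) = s(k)·s(k) — each term doubles the last.
So the next term is two copies of FIFIFIFIFIFIFIFI.

FIFIFIFIFIFIFIFIFIFIFIFIFIFIFIFI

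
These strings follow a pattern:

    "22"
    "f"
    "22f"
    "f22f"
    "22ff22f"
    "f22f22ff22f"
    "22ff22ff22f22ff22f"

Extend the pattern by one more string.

f22f22ff22f22ff22ff22f22ff22f

This is a Fibonacci-style word recurrence s(k) = s(k−2)·s(k−1): e.g. 22·f = 22f.
So term 8 is f22f22ff22f·22ff22ff22f22ff22f.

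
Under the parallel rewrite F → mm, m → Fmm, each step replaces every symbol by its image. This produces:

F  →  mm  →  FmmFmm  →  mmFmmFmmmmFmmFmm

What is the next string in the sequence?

Replace each of the 16 characters of mmFmmFmmmmFmmFmm in place — Fmm Fmm mm Fmm Fmm mm Fmm Fmm Fmm Fmm mm Fmm Fmm mm Fmm Fmm — and concatenate.

FmmFmmmmFmmFmmmmFmmFmmFmmFmmmmFmmFmmmmFmmFmm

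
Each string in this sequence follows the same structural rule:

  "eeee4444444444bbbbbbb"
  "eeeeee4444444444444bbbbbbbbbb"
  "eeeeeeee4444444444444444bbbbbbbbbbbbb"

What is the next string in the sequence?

eeeeeeeeee4444444444444444444bbbbbbbbbbbbbbbb

The n-th term is 2n-2 e's then 3n+1 4's then 3n-2 b's, where the shown terms are n = 3, 4, 5.
For the next term, n = 6, so the run lengths are 10, 19, 16.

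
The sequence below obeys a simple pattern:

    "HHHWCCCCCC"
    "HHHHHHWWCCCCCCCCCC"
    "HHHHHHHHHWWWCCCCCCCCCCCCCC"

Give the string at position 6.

HHHHHHHHHHHHHHHHHHWWWWWWCCCCCCCCCCCCCCCCCCCCCCCCCC

Term n consists of 3n H's, followed by n W's, followed by 4n+2 C's (n = 1, 2, …).
For term 6, n = 6, so the run lengths are 18, 6, 26.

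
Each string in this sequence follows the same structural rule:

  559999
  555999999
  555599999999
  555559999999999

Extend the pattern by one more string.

Term n consists of n 5's, followed by 2n 9's, where the shown terms are n = 2, 3, 4, 5.
At n = 6 the blocks have lengths 6, 12.

555555999999999999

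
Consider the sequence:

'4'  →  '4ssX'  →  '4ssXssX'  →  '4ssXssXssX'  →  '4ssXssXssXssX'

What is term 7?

4ssXssXssXssXssXssX

The strings grow by a fixed suffix ssX each time.
From 4ssXssXssXssX, 2 further steps: 4ssXssXssXssX → 4ssXssXssXssXssX → (answer).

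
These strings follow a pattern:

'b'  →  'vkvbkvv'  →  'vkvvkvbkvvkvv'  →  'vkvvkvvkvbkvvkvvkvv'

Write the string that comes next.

Each term wraps the previous one in vkv on the left and kvv on the right.
Applying this once more to vkvvkvvkvbkvvkvvkvv:

vkvvkvvkvvkvbkvvkvvkvvkvv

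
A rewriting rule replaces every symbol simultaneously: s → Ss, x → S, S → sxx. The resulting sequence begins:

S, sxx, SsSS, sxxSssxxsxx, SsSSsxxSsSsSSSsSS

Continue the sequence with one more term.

Rewriting the 17 symbols of SsSSsxxSsSsSSSsSS one by one yields sxx Ss sxx sxx Ss S S sxx Ss sxx Ss sxx sxx sxx Ss sxx sxx; concatenated:

sxxSssxxsxxSsSSsxxSssxxSssxxsxxsxxSssxxsxx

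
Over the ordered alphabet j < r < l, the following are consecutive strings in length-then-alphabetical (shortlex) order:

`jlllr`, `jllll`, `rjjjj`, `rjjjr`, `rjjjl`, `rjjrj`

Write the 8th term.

Continuing the enumeration 2 steps past rjjrj: rjjrj → rjjrr → (answer).

rjjrl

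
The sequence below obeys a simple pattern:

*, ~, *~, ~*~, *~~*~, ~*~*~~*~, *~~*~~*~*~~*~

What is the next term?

Each term (from the third on) is the two preceding terms concatenated in order: term 3 = *·~ = *~.
Continuing: ~*~*~~*~ · *~~*~~*~*~~*~ gives term 8.

~*~*~~*~*~~*~~*~*~~*~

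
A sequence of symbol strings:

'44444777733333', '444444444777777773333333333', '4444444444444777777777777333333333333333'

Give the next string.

44444444444444444777777777777777733333333333333333333

Term n consists of 4n+1 4's, followed by 4n 7's, followed by 5n 3's (n = 1, 2, …).
At n = 4 the blocks have lengths 17, 16, 20.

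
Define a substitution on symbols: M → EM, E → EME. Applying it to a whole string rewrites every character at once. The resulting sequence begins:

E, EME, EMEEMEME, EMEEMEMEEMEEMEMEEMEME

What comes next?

Rewriting the 21 symbols of EMEEMEMEEMEEMEMEEMEME one by one yields EME EM EME EME EM EME EM EME EME EM EME EME EM EME EM EME EME EM EME EM EME; concatenated:

EMEEMEMEEMEEMEMEEMEMEEMEEMEMEEMEEMEMEEMEMEEMEEMEMEEMEME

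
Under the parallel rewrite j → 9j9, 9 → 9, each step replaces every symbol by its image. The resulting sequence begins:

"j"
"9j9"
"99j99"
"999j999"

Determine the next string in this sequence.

9999j9999

Rewriting each symbol of 999j999: 9→9, 9→9, 9→9, j→9j9, 9→9, 9→9, 9→9, which concatenates to 9 9 9 9j9 9 9 9.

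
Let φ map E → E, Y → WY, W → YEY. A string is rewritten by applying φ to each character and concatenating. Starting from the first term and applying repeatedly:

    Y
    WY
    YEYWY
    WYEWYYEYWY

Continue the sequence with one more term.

Rewriting each symbol of WYEWYYEYWY: W→YEY, Y→WY, E→E, W→YEY, Y→WY, Y→WY, E→E, Y→WY, W→YEY, Y→WY, which concatenates to YEY WY E YEY WY WY E WY YEY WY.

YEYWYEYEYWYWYEWYYEYWY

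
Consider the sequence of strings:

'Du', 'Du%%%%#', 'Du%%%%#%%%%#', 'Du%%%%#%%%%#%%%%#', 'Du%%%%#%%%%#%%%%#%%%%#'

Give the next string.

Each term is the previous one with %%%%# appended.
Applying this once more to Du%%%%#%%%%#%%%%#%%%%#:

Du%%%%#%%%%#%%%%#%%%%#%%%%#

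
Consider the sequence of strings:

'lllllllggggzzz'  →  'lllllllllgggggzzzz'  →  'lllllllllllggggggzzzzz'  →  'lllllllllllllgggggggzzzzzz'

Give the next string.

lllllllllllllllggggggggzzzzzzz

The n-th term is 2n+1 l's then n+1 g's then n z's, where the shown terms are n = 3, 4, 5, 6.
At n = 7 the blocks have lengths 15, 8, 7.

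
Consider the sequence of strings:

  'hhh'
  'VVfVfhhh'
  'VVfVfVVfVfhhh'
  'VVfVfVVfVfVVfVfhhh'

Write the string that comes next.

Each term is the previous one with VVfVf prepended.
So the next term is VVfVf·VVfVfVVfVfVVfVfhhh.

VVfVfVVfVfVVfVfVVfVfhhh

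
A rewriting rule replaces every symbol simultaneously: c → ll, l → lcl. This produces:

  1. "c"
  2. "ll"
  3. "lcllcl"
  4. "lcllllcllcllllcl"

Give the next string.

φ(lcllllcllcllllcl) expands symbol-by-symbol to lcl ll lcl lcl lcl lcl ll lcl lcl ll lcl lcl lcl lcl ll lcl; joining the 16 pieces gives the next term.

lcllllcllcllcllcllllcllcllllcllcllcllcllllcl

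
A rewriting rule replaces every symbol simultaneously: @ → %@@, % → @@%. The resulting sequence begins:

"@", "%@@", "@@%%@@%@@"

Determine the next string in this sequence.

%@@%@@@@%@@%%@@%@@@@%%@@%@@

Rewriting each symbol of @@%%@@%@@: @→%@@, @→%@@, %→@@%, %→@@%, @→%@@, @→%@@, %→@@%, @→%@@, @→%@@, which concatenates to %@@ %@@ @@% @@% %@@ %@@ @@% %@@ %@@.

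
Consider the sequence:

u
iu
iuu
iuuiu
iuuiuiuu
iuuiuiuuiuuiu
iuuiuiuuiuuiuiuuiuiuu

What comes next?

iuuiuiuuiuuiuiuuiuiuuiuuiuiuuiuuiu

Each term (from the third on) is the previous term followed by the one before it: term 3 = iu·u = iuu.
Continuing: iuuiuiuuiuuiuiuuiuiuu · iuuiuiuuiuuiu gives term 8.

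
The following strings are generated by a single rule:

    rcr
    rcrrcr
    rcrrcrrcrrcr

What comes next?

rcrrcrrcrrcrrcrrcrrcrrcr

Every step duplicates the string.
So the next term is two copies of rcrrcrrcrrcr.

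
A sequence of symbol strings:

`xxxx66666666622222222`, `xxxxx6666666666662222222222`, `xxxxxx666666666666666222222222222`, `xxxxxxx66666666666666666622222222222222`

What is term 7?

xxxxxxxxxx66666666666666666666666666622222222222222222222

Reading off run lengths: x runs 4, 5, 6, 7; 6 runs 9, 12, 15, 18; 2 runs 8, 10, 12, 14 — each is linear in n, where the shown terms are n = 3, 4, 5, 6.
Setting n = 9 gives 10, 27, 20 characters in each block.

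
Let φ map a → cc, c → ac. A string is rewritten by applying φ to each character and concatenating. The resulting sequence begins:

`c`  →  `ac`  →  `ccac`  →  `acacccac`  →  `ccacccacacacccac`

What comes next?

Rewriting the 16 symbols of ccacccacacacccac one by one yields ac ac cc ac ac ac cc ac cc ac cc ac ac ac cc ac; concatenated:

acacccacacacccacccacccacacacccac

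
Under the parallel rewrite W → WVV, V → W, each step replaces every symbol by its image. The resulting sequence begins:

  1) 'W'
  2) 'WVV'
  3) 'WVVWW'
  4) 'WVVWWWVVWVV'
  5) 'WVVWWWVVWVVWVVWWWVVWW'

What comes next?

Rewriting the 21 symbols of WVVWWWVVWVVWVVWWWVVWW one by one yields WVV W W WVV WVV WVV W W WVV W W WVV W W WVV WVV WVV W W WVV WVV; concatenated:

WVVWWWVVWVVWVVWWWVVWWWVVWWWVVWVVWVVWWWVVWVV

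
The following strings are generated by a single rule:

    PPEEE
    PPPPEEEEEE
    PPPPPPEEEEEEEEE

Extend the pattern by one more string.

PPPPPPPPEEEEEEEEEEEE

Reading off run lengths: P runs 2, 4, 6; E runs 3, 6, 9 — each is linear in n (n = 1, 2, …).
At n = 4 the blocks have lengths 8, 12.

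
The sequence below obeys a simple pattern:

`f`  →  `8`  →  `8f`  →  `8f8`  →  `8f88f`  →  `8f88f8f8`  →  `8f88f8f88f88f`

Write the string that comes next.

8f88f8f88f88f8f88f8f8

From term 3 onward, concatenate the last term with the second-to-last: 8·f = 8f, 8f·8 = 8f8, …
Continuing: 8f88f8f88f88f · 8f88f8f8 gives term 8.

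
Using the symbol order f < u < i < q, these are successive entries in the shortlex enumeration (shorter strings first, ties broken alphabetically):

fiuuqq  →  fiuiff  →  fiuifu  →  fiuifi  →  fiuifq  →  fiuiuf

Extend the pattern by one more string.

Treat fiuiuf as a base-4 numeral over the given alphabet and add one, carrying through any trailing q's.

fiuiuu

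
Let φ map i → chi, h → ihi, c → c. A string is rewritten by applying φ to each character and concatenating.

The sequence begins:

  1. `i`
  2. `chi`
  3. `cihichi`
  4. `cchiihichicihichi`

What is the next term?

ccihichichiihichicihichicchiihichicihichi

Replace each of the 17 characters of cchiihichicihichi in place — c c ihi chi chi ihi chi c ihi chi c chi ihi chi c ihi chi — and concatenate.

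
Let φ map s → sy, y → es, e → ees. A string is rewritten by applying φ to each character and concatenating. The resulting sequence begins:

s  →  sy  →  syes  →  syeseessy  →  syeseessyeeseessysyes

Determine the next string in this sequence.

Applying the rule to each of the 21 symbols of syeseessyeeseessysyes gives the pieces sy es ees sy ees ees sy sy es ees ees sy ees ees sy sy es sy es ees sy, which concatenate to the answer.

syeseessyeeseessysyeseeseessyeeseessysyessyeseessy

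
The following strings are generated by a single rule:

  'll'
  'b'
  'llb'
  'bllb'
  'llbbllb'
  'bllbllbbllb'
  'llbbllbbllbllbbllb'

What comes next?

From term 3 onward, concatenate the second-to-last term with the last: ll·b = llb, b·llb = bllb, …
Continuing: bllbllbbllb · llbbllbbllbllbbllb gives term 8.

bllbllbbllbllbbllbbllbllbbllb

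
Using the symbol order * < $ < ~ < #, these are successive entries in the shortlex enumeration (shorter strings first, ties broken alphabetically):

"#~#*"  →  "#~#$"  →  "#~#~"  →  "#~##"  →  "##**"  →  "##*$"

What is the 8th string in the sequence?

##*#

Stepping forward 2 times from ##*$: ##*$ → ##*~, then the target.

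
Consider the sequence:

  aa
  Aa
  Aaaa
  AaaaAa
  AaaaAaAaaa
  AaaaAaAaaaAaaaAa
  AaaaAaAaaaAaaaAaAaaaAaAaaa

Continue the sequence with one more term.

AaaaAaAaaaAaaaAaAaaaAaAaaaAaaaAaAaaaAaaaAa

Each term (from the third on) is the previous term followed by the one before it: term 3 = Aa·aa = Aaaa.
Continuing: AaaaAaAaaaAaaaAaAaaaAaAaaa · AaaaAaAaaaAaaaAa gives term 8.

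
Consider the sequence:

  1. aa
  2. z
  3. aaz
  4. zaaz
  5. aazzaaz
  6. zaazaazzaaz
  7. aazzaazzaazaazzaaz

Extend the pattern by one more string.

zaazaazzaazaazzaazzaazaazzaaz

Each term (from the third on) is the two preceding terms concatenated in order: term 3 = aa·z = aaz.
Continuing: zaazaazzaaz · aazzaazzaazaazzaaz gives term 8.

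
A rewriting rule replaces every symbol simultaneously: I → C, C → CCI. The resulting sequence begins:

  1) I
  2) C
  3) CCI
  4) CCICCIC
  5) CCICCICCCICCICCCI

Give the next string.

Replace each of the 17 characters of CCICCICCCICCICCCI in place — CCI CCI C CCI CCI C CCI CCI CCI C CCI CCI C CCI CCI CCI C — and concatenate.

CCICCICCCICCICCCICCICCICCCICCICCCICCICCIC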